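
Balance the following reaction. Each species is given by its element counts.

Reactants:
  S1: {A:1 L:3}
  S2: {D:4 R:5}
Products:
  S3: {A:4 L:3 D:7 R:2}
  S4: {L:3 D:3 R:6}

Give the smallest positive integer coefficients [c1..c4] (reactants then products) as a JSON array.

Coefficients: [4, 4, 1, 3]

A: 4·1+4·0 = 4 | 1·4+3·0 = 4
L: 4·3+4·0 = 12 | 1·3+3·3 = 12
D: 4·0+4·4 = 16 | 1·7+3·3 = 16
R: 4·0+4·5 = 20 | 1·2+3·6 = 20
gcd(4,4,1,3) = 1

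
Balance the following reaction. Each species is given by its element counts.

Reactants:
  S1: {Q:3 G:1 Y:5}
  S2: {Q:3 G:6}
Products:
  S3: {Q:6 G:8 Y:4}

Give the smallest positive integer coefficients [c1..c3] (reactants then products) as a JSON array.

Coefficients: [4, 6, 5]

Q: 4·3+6·3 = 30 | 5·6 = 30
G: 4·1+6·6 = 40 | 5·8 = 40
Y: 4·5+6·0 = 20 | 5·4 = 20
gcd(4,6,5) = 1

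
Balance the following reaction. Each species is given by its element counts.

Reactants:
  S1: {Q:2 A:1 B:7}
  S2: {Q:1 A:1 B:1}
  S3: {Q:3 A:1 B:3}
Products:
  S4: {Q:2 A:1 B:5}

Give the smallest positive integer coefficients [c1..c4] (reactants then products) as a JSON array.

Coefficients: [3, 1, 1, 5]

Q: 3·2+1·1+1·3 = 10 | 5·2 = 10
A: 3·1+1·1+1·1 = 5 | 5·1 = 5
B: 3·7+1·1+1·3 = 25 | 5·5 = 25
gcd(3,1,1,5) = 1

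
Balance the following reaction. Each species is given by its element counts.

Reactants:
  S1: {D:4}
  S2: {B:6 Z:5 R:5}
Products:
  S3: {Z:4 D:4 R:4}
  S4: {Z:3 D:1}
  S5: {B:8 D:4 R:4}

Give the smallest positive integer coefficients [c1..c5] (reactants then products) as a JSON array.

B: 6·0+4·6 = 24 | 2·0+4·0+3·8 = 24
Z: 6·0+4·5 = 20 | 2·4+4·3+3·0 = 20
D: 6·4+4·0 = 24 | 2·4+4·1+3·4 = 24
R: 6·0+4·5 = 20 | 2·4+4·0+3·4 = 20
gcd(6,4,2,4,3) = 1

Coefficients: [6, 4, 2, 4, 3]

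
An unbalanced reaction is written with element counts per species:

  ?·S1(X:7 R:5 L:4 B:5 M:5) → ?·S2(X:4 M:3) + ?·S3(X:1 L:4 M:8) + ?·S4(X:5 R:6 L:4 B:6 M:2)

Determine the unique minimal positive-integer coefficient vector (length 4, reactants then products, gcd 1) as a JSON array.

Coefficients: [6, 4, 1, 5]

X: 6·7 = 42 | 4·4+1·1+5·5 = 42
R: 6·5 = 30 | 4·0+1·0+5·6 = 30
L: 6·4 = 24 | 4·0+1·4+5·4 = 24
B: 6·5 = 30 | 4·0+1·0+5·6 = 30
M: 6·5 = 30 | 4·3+1·8+5·2 = 30
gcd(6,4,1,5) = 1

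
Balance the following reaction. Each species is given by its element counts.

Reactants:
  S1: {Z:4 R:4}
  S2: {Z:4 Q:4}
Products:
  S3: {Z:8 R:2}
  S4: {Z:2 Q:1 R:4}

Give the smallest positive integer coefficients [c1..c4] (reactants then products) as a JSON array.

Coefficients: [5, 1, 2, 4]

Z: 5·4+1·4 = 24 | 2·8+4·2 = 24
Q: 5·0+1·4 = 4 | 2·0+4·1 = 4
R: 5·4+1·0 = 20 | 2·2+4·4 = 20
gcd(5,1,2,4) = 1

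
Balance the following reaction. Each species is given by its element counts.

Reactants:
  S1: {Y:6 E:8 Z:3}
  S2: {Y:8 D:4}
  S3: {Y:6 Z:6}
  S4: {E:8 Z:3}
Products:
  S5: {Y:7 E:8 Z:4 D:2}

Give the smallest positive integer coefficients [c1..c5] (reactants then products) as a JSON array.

Coefficients: [2, 3, 1, 4, 6]

Y: 2·6+3·8+1·6+4·0 = 42 | 6·7 = 42
E: 2·8+3·0+1·0+4·8 = 48 | 6·8 = 48
Z: 2·3+3·0+1·6+4·3 = 24 | 6·4 = 24
D: 2·0+3·4+1·0+4·0 = 12 | 6·2 = 12
gcd(2,3,1,4,6) = 1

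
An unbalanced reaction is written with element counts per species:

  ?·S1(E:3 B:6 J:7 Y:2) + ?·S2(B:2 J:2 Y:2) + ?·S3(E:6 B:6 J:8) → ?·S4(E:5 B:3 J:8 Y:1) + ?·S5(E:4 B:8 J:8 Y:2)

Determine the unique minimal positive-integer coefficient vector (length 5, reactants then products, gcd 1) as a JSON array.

E: 4·3+2·0+3·6 = 30 | 2·5+5·4 = 30
B: 4·6+2·2+3·6 = 46 | 2·3+5·8 = 46
J: 4·7+2·2+3·8 = 56 | 2·8+5·8 = 56
Y: 4·2+2·2+3·0 = 12 | 2·1+5·2 = 12
gcd(4,2,3,2,5) = 1

Coefficients: [4, 2, 3, 2, 5]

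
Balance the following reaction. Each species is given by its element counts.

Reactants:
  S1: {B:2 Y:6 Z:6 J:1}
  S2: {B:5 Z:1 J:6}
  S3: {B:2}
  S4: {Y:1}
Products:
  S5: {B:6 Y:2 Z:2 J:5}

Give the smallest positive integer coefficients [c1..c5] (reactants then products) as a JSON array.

B: 1·2+4·5+4·2+4·0 = 30 | 5·6 = 30
Y: 1·6+4·0+4·0+4·1 = 10 | 5·2 = 10
Z: 1·6+4·1+4·0+4·0 = 10 | 5·2 = 10
J: 1·1+4·6+4·0+4·0 = 25 | 5·5 = 25
gcd(1,4,4,4,5) = 1

Coefficients: [1, 4, 4, 4, 5]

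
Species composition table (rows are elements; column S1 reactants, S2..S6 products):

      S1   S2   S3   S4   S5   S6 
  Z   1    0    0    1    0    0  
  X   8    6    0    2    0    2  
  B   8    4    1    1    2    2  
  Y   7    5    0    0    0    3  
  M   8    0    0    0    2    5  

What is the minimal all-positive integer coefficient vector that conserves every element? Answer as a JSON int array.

Coefficients: [4, 2, 6, 4, 1, 6]

Z: 4·1 = 4 | 2·0+6·0+4·1+1·0+6·0 = 4
X: 4·8 = 32 | 2·6+6·0+4·2+1·0+6·2 = 32
B: 4·8 = 32 | 2·4+6·1+4·1+1·2+6·2 = 32
Y: 4·7 = 28 | 2·5+6·0+4·0+1·0+6·3 = 28
M: 4·8 = 32 | 2·0+6·0+4·0+1·2+6·5 = 32
gcd(4,2,6,4,1,6) = 1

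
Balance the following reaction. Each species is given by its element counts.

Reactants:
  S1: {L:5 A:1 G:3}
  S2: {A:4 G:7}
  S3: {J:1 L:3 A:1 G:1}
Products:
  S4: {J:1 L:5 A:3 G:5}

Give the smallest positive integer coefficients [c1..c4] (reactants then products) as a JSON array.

J: 2·0+2·0+5·1 = 5 | 5·1 = 5
L: 2·5+2·0+5·3 = 25 | 5·5 = 25
A: 2·1+2·4+5·1 = 15 | 5·3 = 15
G: 2·3+2·7+5·1 = 25 | 5·5 = 25
gcd(2,2,5,5) = 1

Coefficients: [2, 2, 5, 5]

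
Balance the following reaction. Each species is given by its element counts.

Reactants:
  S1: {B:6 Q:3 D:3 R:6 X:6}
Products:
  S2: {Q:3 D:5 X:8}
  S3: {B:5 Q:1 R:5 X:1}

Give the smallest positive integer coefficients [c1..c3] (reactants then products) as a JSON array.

Coefficients: [5, 3, 6]

B: 5·6 = 30 | 3·0+6·5 = 30
Q: 5·3 = 15 | 3·3+6·1 = 15
D: 5·3 = 15 | 3·5+6·0 = 15
R: 5·6 = 30 | 3·0+6·5 = 30
X: 5·6 = 30 | 3·8+6·1 = 30
gcd(5,3,6) = 1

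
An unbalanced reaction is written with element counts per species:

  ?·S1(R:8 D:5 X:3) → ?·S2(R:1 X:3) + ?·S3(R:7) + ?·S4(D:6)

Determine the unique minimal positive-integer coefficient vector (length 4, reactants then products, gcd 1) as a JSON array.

R: 6·8 = 48 | 6·1+6·7+5·0 = 48
D: 6·5 = 30 | 6·0+6·0+5·6 = 30
X: 6·3 = 18 | 6·3+6·0+5·0 = 18
gcd(6,6,6,5) = 1

Coefficients: [6, 6, 6, 5]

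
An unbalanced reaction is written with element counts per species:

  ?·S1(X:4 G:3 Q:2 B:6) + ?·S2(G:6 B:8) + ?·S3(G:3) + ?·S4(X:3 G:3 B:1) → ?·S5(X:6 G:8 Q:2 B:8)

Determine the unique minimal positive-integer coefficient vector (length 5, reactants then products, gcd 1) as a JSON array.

Coefficients: [6, 1, 4, 4, 6]

X: 6·4+1·0+4·0+4·3 = 36 | 6·6 = 36
G: 6·3+1·6+4·3+4·3 = 48 | 6·8 = 48
Q: 6·2+1·0+4·0+4·0 = 12 | 6·2 = 12
B: 6·6+1·8+4·0+4·1 = 48 | 6·8 = 48
gcd(6,1,4,4,6) = 1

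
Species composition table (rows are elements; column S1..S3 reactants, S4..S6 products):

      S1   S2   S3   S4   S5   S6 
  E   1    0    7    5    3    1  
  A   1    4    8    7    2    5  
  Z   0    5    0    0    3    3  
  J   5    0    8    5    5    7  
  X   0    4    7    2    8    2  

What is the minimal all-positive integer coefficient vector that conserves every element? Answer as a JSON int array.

E: 5·1+3·0+2·7 = 19 | 2·5+2·3+3·1 = 19
A: 5·1+3·4+2·8 = 33 | 2·7+2·2+3·5 = 33
Z: 5·0+3·5+2·0 = 15 | 2·0+2·3+3·3 = 15
J: 5·5+3·0+2·8 = 41 | 2·5+2·5+3·7 = 41
X: 5·0+3·4+2·7 = 26 | 2·2+2·8+3·2 = 26
gcd(5,3,2,2,2,3) = 1

Coefficients: [5, 3, 2, 2, 2, 3]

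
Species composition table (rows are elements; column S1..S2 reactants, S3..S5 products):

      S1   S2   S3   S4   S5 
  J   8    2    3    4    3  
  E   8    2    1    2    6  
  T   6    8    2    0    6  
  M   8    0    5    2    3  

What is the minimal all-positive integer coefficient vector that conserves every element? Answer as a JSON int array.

J: 6·8+1·2 = 50 | 4·3+5·4+6·3 = 50
E: 6·8+1·2 = 50 | 4·1+5·2+6·6 = 50
T: 6·6+1·8 = 44 | 4·2+5·0+6·6 = 44
M: 6·8+1·0 = 48 | 4·5+5·2+6·3 = 48
gcd(6,1,4,5,6) = 1

Coefficients: [6, 1, 4, 5, 6]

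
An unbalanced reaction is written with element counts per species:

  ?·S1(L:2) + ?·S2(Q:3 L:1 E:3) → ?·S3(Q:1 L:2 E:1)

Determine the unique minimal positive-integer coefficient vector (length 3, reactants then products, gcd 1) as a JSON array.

Coefficients: [5, 2, 6]

Q: 5·0+2·3 = 6 | 6·1 = 6
L: 5·2+2·1 = 12 | 6·2 = 12
E: 5·0+2·3 = 6 | 6·1 = 6
gcd(5,2,6) = 1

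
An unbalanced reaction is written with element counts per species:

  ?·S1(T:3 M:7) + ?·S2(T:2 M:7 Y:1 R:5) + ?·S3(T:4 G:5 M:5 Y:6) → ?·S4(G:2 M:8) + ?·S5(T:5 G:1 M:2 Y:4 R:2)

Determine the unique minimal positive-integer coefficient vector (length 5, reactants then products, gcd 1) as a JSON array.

T: 3·3+2·2+3·4 = 25 | 5·0+5·5 = 25
G: 3·0+2·0+3·5 = 15 | 5·2+5·1 = 15
M: 3·7+2·7+3·5 = 50 | 5·8+5·2 = 50
Y: 3·0+2·1+3·6 = 20 | 5·0+5·4 = 20
R: 3·0+2·5+3·0 = 10 | 5·0+5·2 = 10
gcd(3,2,3,5,5) = 1

Coefficients: [3, 2, 3, 5, 5]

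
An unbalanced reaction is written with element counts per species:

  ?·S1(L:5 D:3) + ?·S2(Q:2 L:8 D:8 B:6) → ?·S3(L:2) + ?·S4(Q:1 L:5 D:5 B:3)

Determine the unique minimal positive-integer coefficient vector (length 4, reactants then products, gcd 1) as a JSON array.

Coefficients: [2, 3, 2, 6]

Q: 2·0+3·2 = 6 | 2·0+6·1 = 6
L: 2·5+3·8 = 34 | 2·2+6·5 = 34
D: 2·3+3·8 = 30 | 2·0+6·5 = 30
B: 2·0+3·6 = 18 | 2·0+6·3 = 18
gcd(2,3,2,6) = 1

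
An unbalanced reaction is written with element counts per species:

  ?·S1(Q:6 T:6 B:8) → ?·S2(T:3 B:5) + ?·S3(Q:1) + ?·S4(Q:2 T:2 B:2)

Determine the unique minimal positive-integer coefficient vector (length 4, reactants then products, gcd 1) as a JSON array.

Coefficients: [2, 2, 6, 3]

Q: 2·6 = 12 | 2·0+6·1+3·2 = 12
T: 2·6 = 12 | 2·3+6·0+3·2 = 12
B: 2·8 = 16 | 2·5+6·0+3·2 = 16
gcd(2,2,6,3) = 1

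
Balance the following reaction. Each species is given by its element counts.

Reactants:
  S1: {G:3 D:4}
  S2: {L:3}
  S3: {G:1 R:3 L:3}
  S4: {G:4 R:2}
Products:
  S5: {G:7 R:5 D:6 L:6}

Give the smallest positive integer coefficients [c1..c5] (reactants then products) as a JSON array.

Coefficients: [6, 2, 6, 1, 4]

G: 6·3+2·0+6·1+1·4 = 28 | 4·7 = 28
R: 6·0+2·0+6·3+1·2 = 20 | 4·5 = 20
D: 6·4+2·0+6·0+1·0 = 24 | 4·6 = 24
L: 6·0+2·3+6·3+1·0 = 24 | 4·6 = 24
gcd(6,2,6,1,4) = 1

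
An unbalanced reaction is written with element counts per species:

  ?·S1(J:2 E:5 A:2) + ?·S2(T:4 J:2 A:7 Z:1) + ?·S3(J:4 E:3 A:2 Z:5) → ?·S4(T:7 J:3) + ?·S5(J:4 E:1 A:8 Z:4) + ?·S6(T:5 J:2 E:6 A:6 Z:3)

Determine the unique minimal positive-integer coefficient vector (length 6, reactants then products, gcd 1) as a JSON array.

T: 1·0+6·4+4·0 = 24 | 2·7+5·0+2·5 = 24
J: 1·2+6·2+4·4 = 30 | 2·3+5·4+2·2 = 30
E: 1·5+6·0+4·3 = 17 | 2·0+5·1+2·6 = 17
A: 1·2+6·7+4·2 = 52 | 2·0+5·8+2·6 = 52
Z: 1·0+6·1+4·5 = 26 | 2·0+5·4+2·3 = 26
gcd(1,6,4,2,5,2) = 1

Coefficients: [1, 6, 4, 2, 5, 2]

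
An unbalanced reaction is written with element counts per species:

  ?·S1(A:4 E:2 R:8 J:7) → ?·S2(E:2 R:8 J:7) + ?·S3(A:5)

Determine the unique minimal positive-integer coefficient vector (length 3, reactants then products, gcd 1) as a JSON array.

Coefficients: [5, 5, 4]

A: 5·4 = 20 | 5·0+4·5 = 20
E: 5·2 = 10 | 5·2+4·0 = 10
R: 5·8 = 40 | 5·8+4·0 = 40
J: 5·7 = 35 | 5·7+4·0 = 35
gcd(5,5,4) = 1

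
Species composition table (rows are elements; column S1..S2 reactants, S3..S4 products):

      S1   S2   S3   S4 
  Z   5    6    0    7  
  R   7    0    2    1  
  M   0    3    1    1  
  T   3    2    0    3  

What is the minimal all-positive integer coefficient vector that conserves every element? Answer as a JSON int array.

Z: 2·5+3·6 = 28 | 5·0+4·7 = 28
R: 2·7+3·0 = 14 | 5·2+4·1 = 14
M: 2·0+3·3 = 9 | 5·1+4·1 = 9
T: 2·3+3·2 = 12 | 5·0+4·3 = 12
gcd(2,3,5,4) = 1

Coefficients: [2, 3, 5, 4]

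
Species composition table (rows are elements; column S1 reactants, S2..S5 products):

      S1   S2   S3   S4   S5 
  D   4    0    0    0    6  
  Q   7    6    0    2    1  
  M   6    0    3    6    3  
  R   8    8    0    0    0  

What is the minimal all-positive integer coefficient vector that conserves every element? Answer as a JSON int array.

D: 6·4 = 24 | 6·0+6·0+1·0+4·6 = 24
Q: 6·7 = 42 | 6·6+6·0+1·2+4·1 = 42
M: 6·6 = 36 | 6·0+6·3+1·6+4·3 = 36
R: 6·8 = 48 | 6·8+6·0+1·0+4·0 = 48
gcd(6,6,6,1,4) = 1

Coefficients: [6, 6, 6, 1, 4]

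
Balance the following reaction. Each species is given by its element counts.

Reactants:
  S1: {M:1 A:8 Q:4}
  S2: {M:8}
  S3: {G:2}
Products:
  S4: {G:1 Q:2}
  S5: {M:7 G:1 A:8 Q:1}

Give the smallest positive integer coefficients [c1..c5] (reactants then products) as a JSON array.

Coefficients: [4, 3, 5, 6, 4]

M: 4·1+3·8+5·0 = 28 | 6·0+4·7 = 28
G: 4·0+3·0+5·2 = 10 | 6·1+4·1 = 10
A: 4·8+3·0+5·0 = 32 | 6·0+4·8 = 32
Q: 4·4+3·0+5·0 = 16 | 6·2+4·1 = 16
gcd(4,3,5,6,4) = 1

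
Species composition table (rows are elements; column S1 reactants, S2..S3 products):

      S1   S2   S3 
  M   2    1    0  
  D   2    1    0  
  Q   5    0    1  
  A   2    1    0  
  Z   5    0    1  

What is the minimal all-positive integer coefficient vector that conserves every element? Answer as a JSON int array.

Coefficients: [1, 2, 5]

M: 1·2 = 2 | 2·1+5·0 = 2
D: 1·2 = 2 | 2·1+5·0 = 2
Q: 1·5 = 5 | 2·0+5·1 = 5
A: 1·2 = 2 | 2·1+5·0 = 2
Z: 1·5 = 5 | 2·0+5·1 = 5
gcd(1,2,5) = 1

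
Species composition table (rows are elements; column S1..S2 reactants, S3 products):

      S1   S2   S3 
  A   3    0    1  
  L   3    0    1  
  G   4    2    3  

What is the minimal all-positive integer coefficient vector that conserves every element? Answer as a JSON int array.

A: 2·3+5·0 = 6 | 6·1 = 6
L: 2·3+5·0 = 6 | 6·1 = 6
G: 2·4+5·2 = 18 | 6·3 = 18
gcd(2,5,6) = 1

Coefficients: [2, 5, 6]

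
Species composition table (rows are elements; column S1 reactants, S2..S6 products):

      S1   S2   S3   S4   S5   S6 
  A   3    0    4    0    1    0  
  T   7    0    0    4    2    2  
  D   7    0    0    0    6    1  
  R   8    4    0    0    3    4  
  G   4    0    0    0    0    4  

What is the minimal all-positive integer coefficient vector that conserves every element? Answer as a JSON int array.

A: 4·3 = 12 | 1·0+2·4+3·0+4·1+4·0 = 12
T: 4·7 = 28 | 1·0+2·0+3·4+4·2+4·2 = 28
D: 4·7 = 28 | 1·0+2·0+3·0+4·6+4·1 = 28
R: 4·8 = 32 | 1·4+2·0+3·0+4·3+4·4 = 32
G: 4·4 = 16 | 1·0+2·0+3·0+4·0+4·4 = 16
gcd(4,1,2,3,4,4) = 1

Coefficients: [4, 1, 2, 3, 4, 4]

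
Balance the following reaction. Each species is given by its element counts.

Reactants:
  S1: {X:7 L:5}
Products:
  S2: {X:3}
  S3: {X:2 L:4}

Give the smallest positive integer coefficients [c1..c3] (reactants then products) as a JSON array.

Coefficients: [4, 6, 5]

X: 4·7 = 28 | 6·3+5·2 = 28
L: 4·5 = 20 | 6·0+5·4 = 20
gcd(4,6,5) = 1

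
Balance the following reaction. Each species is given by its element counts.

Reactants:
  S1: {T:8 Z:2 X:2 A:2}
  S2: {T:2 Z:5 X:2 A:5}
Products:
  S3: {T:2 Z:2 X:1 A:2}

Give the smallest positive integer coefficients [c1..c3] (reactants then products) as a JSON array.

Coefficients: [1, 2, 6]

T: 1·8+2·2 = 12 | 6·2 = 12
Z: 1·2+2·5 = 12 | 6·2 = 12
X: 1·2+2·2 = 6 | 6·1 = 6
A: 1·2+2·5 = 12 | 6·2 = 12
gcd(1,2,6) = 1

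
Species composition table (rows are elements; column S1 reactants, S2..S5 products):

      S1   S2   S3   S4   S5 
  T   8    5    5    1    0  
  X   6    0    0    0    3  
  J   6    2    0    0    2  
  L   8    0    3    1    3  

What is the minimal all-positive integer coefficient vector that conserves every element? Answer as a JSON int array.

Coefficients: [2, 2, 1, 1, 4]

T: 2·8 = 16 | 2·5+1·5+1·1+4·0 = 16
X: 2·6 = 12 | 2·0+1·0+1·0+4·3 = 12
J: 2·6 = 12 | 2·2+1·0+1·0+4·2 = 12
L: 2·8 = 16 | 2·0+1·3+1·1+4·3 = 16
gcd(2,2,1,1,4) = 1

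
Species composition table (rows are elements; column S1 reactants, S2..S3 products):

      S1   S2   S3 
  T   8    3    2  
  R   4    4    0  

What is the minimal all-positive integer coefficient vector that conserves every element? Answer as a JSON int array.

T: 2·8 = 16 | 2·3+5·2 = 16
R: 2·4 = 8 | 2·4+5·0 = 8
gcd(2,2,5) = 1

Coefficients: [2, 2, 5]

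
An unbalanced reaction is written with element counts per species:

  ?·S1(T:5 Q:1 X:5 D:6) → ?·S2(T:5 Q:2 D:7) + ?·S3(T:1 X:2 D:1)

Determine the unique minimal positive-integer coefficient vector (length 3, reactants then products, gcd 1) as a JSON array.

Coefficients: [2, 1, 5]

T: 2·5 = 10 | 1·5+5·1 = 10
Q: 2·1 = 2 | 1·2+5·0 = 2
X: 2·5 = 10 | 1·0+5·2 = 10
D: 2·6 = 12 | 1·7+5·1 = 12
gcd(2,1,5) = 1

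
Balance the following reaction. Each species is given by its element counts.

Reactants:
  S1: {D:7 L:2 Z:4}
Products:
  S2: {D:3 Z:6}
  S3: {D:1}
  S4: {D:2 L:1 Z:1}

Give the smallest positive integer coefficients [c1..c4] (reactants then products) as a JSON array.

Coefficients: [3, 1, 6, 6]

D: 3·7 = 21 | 1·3+6·1+6·2 = 21
L: 3·2 = 6 | 1·0+6·0+6·1 = 6
Z: 3·4 = 12 | 1·6+6·0+6·1 = 12
gcd(3,1,6,6) = 1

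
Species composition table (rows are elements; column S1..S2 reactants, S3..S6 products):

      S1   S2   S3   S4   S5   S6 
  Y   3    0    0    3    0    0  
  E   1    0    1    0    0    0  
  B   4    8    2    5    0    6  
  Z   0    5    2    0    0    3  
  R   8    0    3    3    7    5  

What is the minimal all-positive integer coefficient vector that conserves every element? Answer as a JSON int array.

Y: 6·3+3·0 = 18 | 6·0+6·3+1·0+1·0 = 18
E: 6·1+3·0 = 6 | 6·1+6·0+1·0+1·0 = 6
B: 6·4+3·8 = 48 | 6·2+6·5+1·0+1·6 = 48
Z: 6·0+3·5 = 15 | 6·2+6·0+1·0+1·3 = 15
R: 6·8+3·0 = 48 | 6·3+6·3+1·7+1·5 = 48
gcd(6,3,6,6,1,1) = 1

Coefficients: [6, 3, 6, 6, 1, 1]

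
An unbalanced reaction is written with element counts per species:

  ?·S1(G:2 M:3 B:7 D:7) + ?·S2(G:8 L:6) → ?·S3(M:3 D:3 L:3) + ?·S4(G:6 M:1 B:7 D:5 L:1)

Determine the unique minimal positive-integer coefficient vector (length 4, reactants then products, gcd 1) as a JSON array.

Coefficients: [6, 3, 4, 6]

G: 6·2+3·8 = 36 | 4·0+6·6 = 36
M: 6·3+3·0 = 18 | 4·3+6·1 = 18
B: 6·7+3·0 = 42 | 4·0+6·7 = 42
D: 6·7+3·0 = 42 | 4·3+6·5 = 42
L: 6·0+3·6 = 18 | 4·3+6·1 = 18
gcd(6,3,4,6) = 1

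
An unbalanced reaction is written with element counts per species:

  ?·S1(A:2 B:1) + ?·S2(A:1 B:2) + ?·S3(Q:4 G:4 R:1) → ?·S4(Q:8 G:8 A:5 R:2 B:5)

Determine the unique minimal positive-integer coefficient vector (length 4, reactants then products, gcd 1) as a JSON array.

Coefficients: [5, 5, 6, 3]

Q: 5·0+5·0+6·4 = 24 | 3·8 = 24
G: 5·0+5·0+6·4 = 24 | 3·8 = 24
A: 5·2+5·1+6·0 = 15 | 3·5 = 15
R: 5·0+5·0+6·1 = 6 | 3·2 = 6
B: 5·1+5·2+6·0 = 15 | 3·5 = 15
gcd(5,5,6,3) = 1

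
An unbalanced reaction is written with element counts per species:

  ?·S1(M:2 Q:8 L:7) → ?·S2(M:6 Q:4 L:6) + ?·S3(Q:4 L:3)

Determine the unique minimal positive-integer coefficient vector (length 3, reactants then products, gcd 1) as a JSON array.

Coefficients: [3, 1, 5]

M: 3·2 = 6 | 1·6+5·0 = 6
Q: 3·8 = 24 | 1·4+5·4 = 24
L: 3·7 = 21 | 1·6+5·3 = 21
gcd(3,1,5) = 1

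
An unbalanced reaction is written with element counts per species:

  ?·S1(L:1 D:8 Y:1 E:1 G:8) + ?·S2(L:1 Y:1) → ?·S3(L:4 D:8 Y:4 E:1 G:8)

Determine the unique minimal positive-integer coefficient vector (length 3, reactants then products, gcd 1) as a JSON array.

Coefficients: [1, 3, 1]

L: 1·1+3·1 = 4 | 1·4 = 4
D: 1·8+3·0 = 8 | 1·8 = 8
Y: 1·1+3·1 = 4 | 1·4 = 4
E: 1·1+3·0 = 1 | 1·1 = 1
G: 1·8+3·0 = 8 | 1·8 = 8
gcd(1,3,1) = 1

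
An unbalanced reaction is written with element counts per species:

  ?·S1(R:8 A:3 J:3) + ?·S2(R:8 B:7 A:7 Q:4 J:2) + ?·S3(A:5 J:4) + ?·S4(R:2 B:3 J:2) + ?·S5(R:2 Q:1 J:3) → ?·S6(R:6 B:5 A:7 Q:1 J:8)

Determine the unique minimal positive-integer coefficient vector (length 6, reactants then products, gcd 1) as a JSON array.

Coefficients: [1, 1, 5, 6, 1, 5]

R: 1·8+1·8+5·0+6·2+1·2 = 30 | 5·6 = 30
B: 1·0+1·7+5·0+6·3+1·0 = 25 | 5·5 = 25
A: 1·3+1·7+5·5+6·0+1·0 = 35 | 5·7 = 35
Q: 1·0+1·4+5·0+6·0+1·1 = 5 | 5·1 = 5
J: 1·3+1·2+5·4+6·2+1·3 = 40 | 5·8 = 40
gcd(1,1,5,6,1,5) = 1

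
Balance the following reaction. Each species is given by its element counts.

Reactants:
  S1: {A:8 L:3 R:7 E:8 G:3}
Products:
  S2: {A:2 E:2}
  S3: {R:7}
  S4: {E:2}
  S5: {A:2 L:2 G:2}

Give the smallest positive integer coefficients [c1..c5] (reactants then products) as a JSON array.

Coefficients: [2, 5, 2, 3, 3]

A: 2·8 = 16 | 5·2+2·0+3·0+3·2 = 16
L: 2·3 = 6 | 5·0+2·0+3·0+3·2 = 6
R: 2·7 = 14 | 5·0+2·7+3·0+3·0 = 14
E: 2·8 = 16 | 5·2+2·0+3·2+3·0 = 16
G: 2·3 = 6 | 5·0+2·0+3·0+3·2 = 6
gcd(2,5,2,3,3) = 1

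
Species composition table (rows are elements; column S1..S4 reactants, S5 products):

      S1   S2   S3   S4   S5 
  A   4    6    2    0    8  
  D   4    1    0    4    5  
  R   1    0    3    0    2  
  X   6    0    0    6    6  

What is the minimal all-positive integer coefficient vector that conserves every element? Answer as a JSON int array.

A: 1·4+5·6+3·2+4·0 = 40 | 5·8 = 40
D: 1·4+5·1+3·0+4·4 = 25 | 5·5 = 25
R: 1·1+5·0+3·3+4·0 = 10 | 5·2 = 10
X: 1·6+5·0+3·0+4·6 = 30 | 5·6 = 30
gcd(1,5,3,4,5) = 1

Coefficients: [1, 5, 3, 4, 5]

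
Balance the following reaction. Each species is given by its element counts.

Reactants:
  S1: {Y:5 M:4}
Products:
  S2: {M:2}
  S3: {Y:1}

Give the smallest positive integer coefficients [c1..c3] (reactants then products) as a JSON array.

Coefficients: [1, 2, 5]

Y: 1·5 = 5 | 2·0+5·1 = 5
M: 1·4 = 4 | 2·2+5·0 = 4
gcd(1,2,5) = 1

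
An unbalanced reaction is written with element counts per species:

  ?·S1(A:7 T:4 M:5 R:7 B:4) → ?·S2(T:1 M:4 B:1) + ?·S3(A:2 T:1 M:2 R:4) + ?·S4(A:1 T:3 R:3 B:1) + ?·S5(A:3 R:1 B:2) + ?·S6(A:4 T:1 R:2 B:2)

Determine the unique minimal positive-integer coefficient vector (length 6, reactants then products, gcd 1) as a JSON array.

A: 6·7 = 42 | 5·0+5·2+3·1+3·3+5·4 = 42
T: 6·4 = 24 | 5·1+5·1+3·3+3·0+5·1 = 24
M: 6·5 = 30 | 5·4+5·2+3·0+3·0+5·0 = 30
R: 6·7 = 42 | 5·0+5·4+3·3+3·1+5·2 = 42
B: 6·4 = 24 | 5·1+5·0+3·1+3·2+5·2 = 24
gcd(6,5,5,3,3,5) = 1

Coefficients: [6, 5, 5, 3, 3, 5]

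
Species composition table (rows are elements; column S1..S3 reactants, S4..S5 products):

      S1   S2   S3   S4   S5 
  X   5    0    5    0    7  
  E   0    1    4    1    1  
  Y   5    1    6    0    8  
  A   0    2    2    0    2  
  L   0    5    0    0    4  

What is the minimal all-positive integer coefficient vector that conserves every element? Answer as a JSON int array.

X: 6·5+4·0+1·5 = 35 | 3·0+5·7 = 35
E: 6·0+4·1+1·4 = 8 | 3·1+5·1 = 8
Y: 6·5+4·1+1·6 = 40 | 3·0+5·8 = 40
A: 6·0+4·2+1·2 = 10 | 3·0+5·2 = 10
L: 6·0+4·5+1·0 = 20 | 3·0+5·4 = 20
gcd(6,4,1,3,5) = 1

Coefficients: [6, 4, 1, 3, 5]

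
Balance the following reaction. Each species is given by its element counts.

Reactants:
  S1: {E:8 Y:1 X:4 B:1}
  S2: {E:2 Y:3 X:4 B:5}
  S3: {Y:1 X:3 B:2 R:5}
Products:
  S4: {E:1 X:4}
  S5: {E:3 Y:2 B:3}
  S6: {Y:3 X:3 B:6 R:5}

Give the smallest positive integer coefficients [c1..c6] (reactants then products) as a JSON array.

Coefficients: [2, 4, 1, 6, 6, 1]

E: 2·8+4·2+1·0 = 24 | 6·1+6·3+1·0 = 24
Y: 2·1+4·3+1·1 = 15 | 6·0+6·2+1·3 = 15
X: 2·4+4·4+1·3 = 27 | 6·4+6·0+1·3 = 27
B: 2·1+4·5+1·2 = 24 | 6·0+6·3+1·6 = 24
R: 2·0+4·0+1·5 = 5 | 6·0+6·0+1·5 = 5
gcd(2,4,1,6,6,1) = 1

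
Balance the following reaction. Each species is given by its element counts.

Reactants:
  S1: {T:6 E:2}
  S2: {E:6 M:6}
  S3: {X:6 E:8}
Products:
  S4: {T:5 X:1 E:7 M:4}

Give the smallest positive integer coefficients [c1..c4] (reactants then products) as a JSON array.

T: 5·6+4·0+1·0 = 30 | 6·5 = 30
X: 5·0+4·0+1·6 = 6 | 6·1 = 6
E: 5·2+4·6+1·8 = 42 | 6·7 = 42
M: 5·0+4·6+1·0 = 24 | 6·4 = 24
gcd(5,4,1,6) = 1

Coefficients: [5, 4, 1, 6]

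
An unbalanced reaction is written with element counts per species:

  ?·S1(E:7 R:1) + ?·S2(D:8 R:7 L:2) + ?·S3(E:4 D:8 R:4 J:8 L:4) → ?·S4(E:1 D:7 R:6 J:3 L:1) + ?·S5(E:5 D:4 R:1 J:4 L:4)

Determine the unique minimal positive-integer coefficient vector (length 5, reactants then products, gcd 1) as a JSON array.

E: 1·7+2·0+3·4 = 19 | 4·1+3·5 = 19
D: 1·0+2·8+3·8 = 40 | 4·7+3·4 = 40
R: 1·1+2·7+3·4 = 27 | 4·6+3·1 = 27
J: 1·0+2·0+3·8 = 24 | 4·3+3·4 = 24
L: 1·0+2·2+3·4 = 16 | 4·1+3·4 = 16
gcd(1,2,3,4,3) = 1

Coefficients: [1, 2, 3, 4, 3]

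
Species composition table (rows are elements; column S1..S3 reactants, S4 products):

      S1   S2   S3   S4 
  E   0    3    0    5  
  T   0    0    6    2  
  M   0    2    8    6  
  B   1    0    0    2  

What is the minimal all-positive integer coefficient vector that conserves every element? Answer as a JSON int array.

Coefficients: [6, 5, 1, 3]

E: 6·0+5·3+1·0 = 15 | 3·5 = 15
T: 6·0+5·0+1·6 = 6 | 3·2 = 6
M: 6·0+5·2+1·8 = 18 | 3·6 = 18
B: 6·1+5·0+1·0 = 6 | 3·2 = 6
gcd(6,5,1,3) = 1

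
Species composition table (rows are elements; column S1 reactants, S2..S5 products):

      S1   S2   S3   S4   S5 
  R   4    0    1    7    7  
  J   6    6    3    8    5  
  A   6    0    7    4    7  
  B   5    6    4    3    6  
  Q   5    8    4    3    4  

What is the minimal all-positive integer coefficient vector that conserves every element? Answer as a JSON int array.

R: 6·4 = 24 | 1·0+3·1+2·7+1·7 = 24
J: 6·6 = 36 | 1·6+3·3+2·8+1·5 = 36
A: 6·6 = 36 | 1·0+3·7+2·4+1·7 = 36
B: 6·5 = 30 | 1·6+3·4+2·3+1·6 = 30
Q: 6·5 = 30 | 1·8+3·4+2·3+1·4 = 30
gcd(6,1,3,2,1) = 1

Coefficients: [6, 1, 3, 2, 1]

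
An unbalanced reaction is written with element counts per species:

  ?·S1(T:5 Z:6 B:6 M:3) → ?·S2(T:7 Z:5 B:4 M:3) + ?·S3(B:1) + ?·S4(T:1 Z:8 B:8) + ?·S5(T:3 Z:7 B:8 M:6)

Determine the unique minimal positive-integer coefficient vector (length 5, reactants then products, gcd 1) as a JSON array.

T: 5·5 = 25 | 3·7+2·0+1·1+1·3 = 25
Z: 5·6 = 30 | 3·5+2·0+1·8+1·7 = 30
B: 5·6 = 30 | 3·4+2·1+1·8+1·8 = 30
M: 5·3 = 15 | 3·3+2·0+1·0+1·6 = 15
gcd(5,3,2,1,1) = 1

Coefficients: [5, 3, 2, 1, 1]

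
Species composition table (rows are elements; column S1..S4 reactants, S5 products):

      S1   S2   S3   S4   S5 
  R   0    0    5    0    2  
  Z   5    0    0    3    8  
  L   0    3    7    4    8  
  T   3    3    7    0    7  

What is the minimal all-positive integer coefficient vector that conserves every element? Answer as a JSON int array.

Coefficients: [5, 2, 2, 5, 5]

R: 5·0+2·0+2·5+5·0 = 10 | 5·2 = 10
Z: 5·5+2·0+2·0+5·3 = 40 | 5·8 = 40
L: 5·0+2·3+2·7+5·4 = 40 | 5·8 = 40
T: 5·3+2·3+2·7+5·0 = 35 | 5·7 = 35
gcd(5,2,2,5,5) = 1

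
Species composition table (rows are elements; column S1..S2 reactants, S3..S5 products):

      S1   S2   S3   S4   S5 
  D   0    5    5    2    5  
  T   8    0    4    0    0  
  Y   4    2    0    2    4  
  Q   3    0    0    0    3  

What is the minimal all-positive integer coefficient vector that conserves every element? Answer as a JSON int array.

D: 1·0+5·5 = 25 | 2·5+5·2+1·5 = 25
T: 1·8+5·0 = 8 | 2·4+5·0+1·0 = 8
Y: 1·4+5·2 = 14 | 2·0+5·2+1·4 = 14
Q: 1·3+5·0 = 3 | 2·0+5·0+1·3 = 3
gcd(1,5,2,5,1) = 1

Coefficients: [1, 5, 2, 5, 1]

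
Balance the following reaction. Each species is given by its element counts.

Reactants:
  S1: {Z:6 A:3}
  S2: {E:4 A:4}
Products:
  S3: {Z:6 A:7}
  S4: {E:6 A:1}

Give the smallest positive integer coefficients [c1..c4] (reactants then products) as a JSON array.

Z: 5·6+6·0 = 30 | 5·6+4·0 = 30
E: 5·0+6·4 = 24 | 5·0+4·6 = 24
A: 5·3+6·4 = 39 | 5·7+4·1 = 39
gcd(5,6,5,4) = 1

Coefficients: [5, 6, 5, 4]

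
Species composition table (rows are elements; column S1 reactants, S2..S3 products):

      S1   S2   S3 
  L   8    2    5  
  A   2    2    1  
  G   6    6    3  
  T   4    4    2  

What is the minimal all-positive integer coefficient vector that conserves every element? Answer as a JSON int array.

L: 4·8 = 32 | 1·2+6·5 = 32
A: 4·2 = 8 | 1·2+6·1 = 8
G: 4·6 = 24 | 1·6+6·3 = 24
T: 4·4 = 16 | 1·4+6·2 = 16
gcd(4,1,6) = 1

Coefficients: [4, 1, 6]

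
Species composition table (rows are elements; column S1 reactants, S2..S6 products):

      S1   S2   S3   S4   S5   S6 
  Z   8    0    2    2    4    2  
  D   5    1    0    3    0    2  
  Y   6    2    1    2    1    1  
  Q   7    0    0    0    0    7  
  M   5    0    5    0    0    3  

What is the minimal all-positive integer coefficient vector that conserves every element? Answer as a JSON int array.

Coefficients: [5, 6, 2, 3, 5, 5]

Z: 5·8 = 40 | 6·0+2·2+3·2+5·4+5·2 = 40
D: 5·5 = 25 | 6·1+2·0+3·3+5·0+5·2 = 25
Y: 5·6 = 30 | 6·2+2·1+3·2+5·1+5·1 = 30
Q: 5·7 = 35 | 6·0+2·0+3·0+5·0+5·7 = 35
M: 5·5 = 25 | 6·0+2·5+3·0+5·0+5·3 = 25
gcd(5,6,2,3,5,5) = 1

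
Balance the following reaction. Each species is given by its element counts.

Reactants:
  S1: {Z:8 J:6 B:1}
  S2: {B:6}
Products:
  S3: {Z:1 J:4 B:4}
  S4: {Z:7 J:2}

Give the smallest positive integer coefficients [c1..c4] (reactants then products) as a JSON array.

Z: 2·8+1·0 = 16 | 2·1+2·7 = 16
J: 2·6+1·0 = 12 | 2·4+2·2 = 12
B: 2·1+1·6 = 8 | 2·4+2·0 = 8
gcd(2,1,2,2) = 1

Coefficients: [2, 1, 2, 2]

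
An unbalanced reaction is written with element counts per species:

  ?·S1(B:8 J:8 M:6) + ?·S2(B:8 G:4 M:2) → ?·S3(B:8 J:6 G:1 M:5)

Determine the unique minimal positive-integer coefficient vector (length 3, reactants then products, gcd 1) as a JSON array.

B: 3·8+1·8 = 32 | 4·8 = 32
J: 3·8+1·0 = 24 | 4·6 = 24
G: 3·0+1·4 = 4 | 4·1 = 4
M: 3·6+1·2 = 20 | 4·5 = 20
gcd(3,1,4) = 1

Coefficients: [3, 1, 4]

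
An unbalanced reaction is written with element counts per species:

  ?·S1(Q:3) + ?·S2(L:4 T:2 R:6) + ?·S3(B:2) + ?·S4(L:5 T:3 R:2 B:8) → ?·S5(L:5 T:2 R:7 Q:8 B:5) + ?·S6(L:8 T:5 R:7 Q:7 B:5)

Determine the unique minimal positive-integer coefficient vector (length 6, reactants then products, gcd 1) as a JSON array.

Coefficients: [5, 2, 1, 1, 1, 1]

L: 5·0+2·4+1·0+1·5 = 13 | 1·5+1·8 = 13
T: 5·0+2·2+1·0+1·3 = 7 | 1·2+1·5 = 7
R: 5·0+2·6+1·0+1·2 = 14 | 1·7+1·7 = 14
Q: 5·3+2·0+1·0+1·0 = 15 | 1·8+1·7 = 15
B: 5·0+2·0+1·2+1·8 = 10 | 1·5+1·5 = 10
gcd(5,2,1,1,1,1) = 1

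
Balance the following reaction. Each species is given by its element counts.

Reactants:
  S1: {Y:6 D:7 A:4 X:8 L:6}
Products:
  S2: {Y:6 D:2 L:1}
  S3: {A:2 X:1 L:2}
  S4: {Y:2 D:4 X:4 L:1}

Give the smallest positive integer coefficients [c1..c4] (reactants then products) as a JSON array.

Y: 2·6 = 12 | 1·6+4·0+3·2 = 12
D: 2·7 = 14 | 1·2+4·0+3·4 = 14
A: 2·4 = 8 | 1·0+4·2+3·0 = 8
X: 2·8 = 16 | 1·0+4·1+3·4 = 16
L: 2·6 = 12 | 1·1+4·2+3·1 = 12
gcd(2,1,4,3) = 1

Coefficients: [2, 1, 4, 3]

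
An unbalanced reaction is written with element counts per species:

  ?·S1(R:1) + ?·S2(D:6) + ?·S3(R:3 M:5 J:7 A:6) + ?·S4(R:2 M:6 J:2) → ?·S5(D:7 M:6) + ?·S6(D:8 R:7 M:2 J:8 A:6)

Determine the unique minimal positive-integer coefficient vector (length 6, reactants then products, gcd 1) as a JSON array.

Coefficients: [6, 5, 2, 1, 2, 2]

D: 6·0+5·6+2·0+1·0 = 30 | 2·7+2·8 = 30
R: 6·1+5·0+2·3+1·2 = 14 | 2·0+2·7 = 14
M: 6·0+5·0+2·5+1·6 = 16 | 2·6+2·2 = 16
J: 6·0+5·0+2·7+1·2 = 16 | 2·0+2·8 = 16
A: 6·0+5·0+2·6+1·0 = 12 | 2·0+2·6 = 12
gcd(6,5,2,1,2,2) = 1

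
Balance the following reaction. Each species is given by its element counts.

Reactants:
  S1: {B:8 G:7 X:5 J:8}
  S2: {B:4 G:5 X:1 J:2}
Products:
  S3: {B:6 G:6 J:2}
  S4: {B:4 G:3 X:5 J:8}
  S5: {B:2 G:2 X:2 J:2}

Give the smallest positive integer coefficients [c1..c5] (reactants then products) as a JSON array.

Coefficients: [5, 2, 4, 3, 6]

B: 5·8+2·4 = 48 | 4·6+3·4+6·2 = 48
G: 5·7+2·5 = 45 | 4·6+3·3+6·2 = 45
X: 5·5+2·1 = 27 | 4·0+3·5+6·2 = 27
J: 5·8+2·2 = 44 | 4·2+3·8+6·2 = 44
gcd(5,2,4,3,6) = 1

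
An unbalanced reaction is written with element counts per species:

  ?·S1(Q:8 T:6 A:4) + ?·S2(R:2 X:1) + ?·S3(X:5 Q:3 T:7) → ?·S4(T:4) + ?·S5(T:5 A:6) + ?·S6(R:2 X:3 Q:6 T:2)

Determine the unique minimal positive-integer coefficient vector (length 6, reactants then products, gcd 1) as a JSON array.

Coefficients: [3, 5, 2, 3, 2, 5]

R: 3·0+5·2+2·0 = 10 | 3·0+2·0+5·2 = 10
X: 3·0+5·1+2·5 = 15 | 3·0+2·0+5·3 = 15
Q: 3·8+5·0+2·3 = 30 | 3·0+2·0+5·6 = 30
T: 3·6+5·0+2·7 = 32 | 3·4+2·5+5·2 = 32
A: 3·4+5·0+2·0 = 12 | 3·0+2·6+5·0 = 12
gcd(3,5,2,3,2,5) = 1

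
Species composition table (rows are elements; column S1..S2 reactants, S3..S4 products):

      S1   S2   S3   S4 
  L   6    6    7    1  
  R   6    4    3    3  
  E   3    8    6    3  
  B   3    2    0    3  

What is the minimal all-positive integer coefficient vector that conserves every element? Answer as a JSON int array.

L: 1·6+3·6 = 24 | 3·7+3·1 = 24
R: 1·6+3·4 = 18 | 3·3+3·3 = 18
E: 1·3+3·8 = 27 | 3·6+3·3 = 27
B: 1·3+3·2 = 9 | 3·0+3·3 = 9
gcd(1,3,3,3) = 1

Coefficients: [1, 3, 3, 3]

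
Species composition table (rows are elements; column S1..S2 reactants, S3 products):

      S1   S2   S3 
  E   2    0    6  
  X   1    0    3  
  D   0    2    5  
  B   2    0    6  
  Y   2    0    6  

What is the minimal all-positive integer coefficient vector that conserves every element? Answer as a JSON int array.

Coefficients: [6, 5, 2]

E: 6·2+5·0 = 12 | 2·6 = 12
X: 6·1+5·0 = 6 | 2·3 = 6
D: 6·0+5·2 = 10 | 2·5 = 10
B: 6·2+5·0 = 12 | 2·6 = 12
Y: 6·2+5·0 = 12 | 2·6 = 12
gcd(6,5,2) = 1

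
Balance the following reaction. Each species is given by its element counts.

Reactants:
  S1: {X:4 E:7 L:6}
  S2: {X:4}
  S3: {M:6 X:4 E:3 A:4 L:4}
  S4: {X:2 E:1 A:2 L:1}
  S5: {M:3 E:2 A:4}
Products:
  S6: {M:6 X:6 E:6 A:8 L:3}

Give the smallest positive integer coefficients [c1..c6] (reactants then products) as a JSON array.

M: 1·0+3·0+1·6+2·0+6·3 = 24 | 4·6 = 24
X: 1·4+3·4+1·4+2·2+6·0 = 24 | 4·6 = 24
E: 1·7+3·0+1·3+2·1+6·2 = 24 | 4·6 = 24
A: 1·0+3·0+1·4+2·2+6·4 = 32 | 4·8 = 32
L: 1·6+3·0+1·4+2·1+6·0 = 12 | 4·3 = 12
gcd(1,3,1,2,6,4) = 1

Coefficients: [1, 3, 1, 2, 6, 4]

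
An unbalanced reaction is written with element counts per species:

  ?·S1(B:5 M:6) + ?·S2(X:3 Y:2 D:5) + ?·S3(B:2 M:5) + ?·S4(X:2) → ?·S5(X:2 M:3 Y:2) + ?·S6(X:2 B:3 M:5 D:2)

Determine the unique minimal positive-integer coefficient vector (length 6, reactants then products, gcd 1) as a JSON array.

Coefficients: [1, 2, 5, 4, 2, 5]

X: 1·0+2·3+5·0+4·2 = 14 | 2·2+5·2 = 14
B: 1·5+2·0+5·2+4·0 = 15 | 2·0+5·3 = 15
M: 1·6+2·0+5·5+4·0 = 31 | 2·3+5·5 = 31
Y: 1·0+2·2+5·0+4·0 = 4 | 2·2+5·0 = 4
D: 1·0+2·5+5·0+4·0 = 10 | 2·0+5·2 = 10
gcd(1,2,5,4,2,5) = 1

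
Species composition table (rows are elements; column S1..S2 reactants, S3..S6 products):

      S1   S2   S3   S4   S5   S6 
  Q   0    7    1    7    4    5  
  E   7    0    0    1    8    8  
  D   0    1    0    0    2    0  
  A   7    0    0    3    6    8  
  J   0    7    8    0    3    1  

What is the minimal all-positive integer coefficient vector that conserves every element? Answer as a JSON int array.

Q: 5·0+6·7 = 42 | 4·1+3·7+3·4+1·5 = 42
E: 5·7+6·0 = 35 | 4·0+3·1+3·8+1·8 = 35
D: 5·0+6·1 = 6 | 4·0+3·0+3·2+1·0 = 6
A: 5·7+6·0 = 35 | 4·0+3·3+3·6+1·8 = 35
J: 5·0+6·7 = 42 | 4·8+3·0+3·3+1·1 = 42
gcd(5,6,4,3,3,1) = 1

Coefficients: [5, 6, 4, 3, 3, 1]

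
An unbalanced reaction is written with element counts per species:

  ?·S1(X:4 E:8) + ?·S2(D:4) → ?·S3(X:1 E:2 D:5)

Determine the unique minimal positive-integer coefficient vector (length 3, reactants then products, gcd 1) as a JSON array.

X: 1·4+5·0 = 4 | 4·1 = 4
E: 1·8+5·0 = 8 | 4·2 = 8
D: 1·0+5·4 = 20 | 4·5 = 20
gcd(1,5,4) = 1

Coefficients: [1, 5, 4]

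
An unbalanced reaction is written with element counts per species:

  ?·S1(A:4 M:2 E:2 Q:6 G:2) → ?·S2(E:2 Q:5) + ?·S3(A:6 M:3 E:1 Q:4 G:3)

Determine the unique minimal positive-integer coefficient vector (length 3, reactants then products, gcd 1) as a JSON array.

Coefficients: [3, 2, 2]

A: 3·4 = 12 | 2·0+2·6 = 12
M: 3·2 = 6 | 2·0+2·3 = 6
E: 3·2 = 6 | 2·2+2·1 = 6
Q: 3·6 = 18 | 2·5+2·4 = 18
G: 3·2 = 6 | 2·0+2·3 = 6
gcd(3,2,2) = 1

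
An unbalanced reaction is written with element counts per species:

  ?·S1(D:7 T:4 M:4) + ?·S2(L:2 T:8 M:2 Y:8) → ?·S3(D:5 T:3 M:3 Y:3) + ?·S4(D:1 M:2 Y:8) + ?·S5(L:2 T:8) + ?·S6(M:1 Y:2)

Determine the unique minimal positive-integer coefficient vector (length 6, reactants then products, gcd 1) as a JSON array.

Coefficients: [3, 4, 4, 1, 4, 6]

L: 3·0+4·2 = 8 | 4·0+1·0+4·2+6·0 = 8
D: 3·7+4·0 = 21 | 4·5+1·1+4·0+6·0 = 21
T: 3·4+4·8 = 44 | 4·3+1·0+4·8+6·0 = 44
M: 3·4+4·2 = 20 | 4·3+1·2+4·0+6·1 = 20
Y: 3·0+4·8 = 32 | 4·3+1·8+4·0+6·2 = 32
gcd(3,4,4,1,4,6) = 1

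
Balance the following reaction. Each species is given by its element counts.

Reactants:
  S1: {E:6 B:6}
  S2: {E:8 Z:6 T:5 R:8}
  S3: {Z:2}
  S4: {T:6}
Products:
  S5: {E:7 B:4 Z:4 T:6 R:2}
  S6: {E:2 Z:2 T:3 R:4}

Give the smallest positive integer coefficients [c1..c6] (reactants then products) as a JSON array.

Coefficients: [4, 3, 6, 5, 6, 3]

E: 4·6+3·8+6·0+5·0 = 48 | 6·7+3·2 = 48
B: 4·6+3·0+6·0+5·0 = 24 | 6·4+3·0 = 24
Z: 4·0+3·6+6·2+5·0 = 30 | 6·4+3·2 = 30
T: 4·0+3·5+6·0+5·6 = 45 | 6·6+3·3 = 45
R: 4·0+3·8+6·0+5·0 = 24 | 6·2+3·4 = 24
gcd(4,3,6,5,6,3) = 1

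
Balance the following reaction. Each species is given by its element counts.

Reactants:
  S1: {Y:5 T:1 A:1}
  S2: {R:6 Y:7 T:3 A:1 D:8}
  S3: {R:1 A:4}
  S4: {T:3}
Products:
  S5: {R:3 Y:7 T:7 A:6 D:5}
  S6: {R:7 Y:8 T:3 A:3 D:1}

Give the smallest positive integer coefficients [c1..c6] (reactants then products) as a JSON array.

Coefficients: [3, 2, 4, 5, 3, 1]

R: 3·0+2·6+4·1+5·0 = 16 | 3·3+1·7 = 16
Y: 3·5+2·7+4·0+5·0 = 29 | 3·7+1·8 = 29
T: 3·1+2·3+4·0+5·3 = 24 | 3·7+1·3 = 24
A: 3·1+2·1+4·4+5·0 = 21 | 3·6+1·3 = 21
D: 3·0+2·8+4·0+5·0 = 16 | 3·5+1·1 = 16
gcd(3,2,4,5,3,1) = 1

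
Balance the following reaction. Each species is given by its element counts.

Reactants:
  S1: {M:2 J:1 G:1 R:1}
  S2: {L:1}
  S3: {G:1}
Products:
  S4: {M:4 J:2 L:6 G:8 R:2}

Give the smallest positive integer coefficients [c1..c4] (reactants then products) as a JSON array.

Coefficients: [2, 6, 6, 1]

M: 2·2+6·0+6·0 = 4 | 1·4 = 4
J: 2·1+6·0+6·0 = 2 | 1·2 = 2
L: 2·0+6·1+6·0 = 6 | 1·6 = 6
G: 2·1+6·0+6·1 = 8 | 1·8 = 8
R: 2·1+6·0+6·0 = 2 | 1·2 = 2
gcd(2,6,6,1) = 1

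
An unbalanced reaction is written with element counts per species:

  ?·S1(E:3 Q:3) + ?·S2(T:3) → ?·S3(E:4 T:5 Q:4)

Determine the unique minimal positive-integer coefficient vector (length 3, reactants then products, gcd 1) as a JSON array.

Coefficients: [4, 5, 3]

E: 4·3+5·0 = 12 | 3·4 = 12
T: 4·0+5·3 = 15 | 3·5 = 15
Q: 4·3+5·0 = 12 | 3·4 = 12
gcd(4,5,3) = 1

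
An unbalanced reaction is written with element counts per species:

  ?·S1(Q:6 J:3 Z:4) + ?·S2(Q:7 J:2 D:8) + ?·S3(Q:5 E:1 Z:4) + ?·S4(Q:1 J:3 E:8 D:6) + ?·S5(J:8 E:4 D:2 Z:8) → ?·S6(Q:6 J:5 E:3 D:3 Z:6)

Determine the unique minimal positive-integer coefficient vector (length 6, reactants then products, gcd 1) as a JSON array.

Q: 3·6+1·7+2·5+1·1+2·0 = 36 | 6·6 = 36
J: 3·3+1·2+2·0+1·3+2·8 = 30 | 6·5 = 30
E: 3·0+1·0+2·1+1·8+2·4 = 18 | 6·3 = 18
D: 3·0+1·8+2·0+1·6+2·2 = 18 | 6·3 = 18
Z: 3·4+1·0+2·4+1·0+2·8 = 36 | 6·6 = 36
gcd(3,1,2,1,2,6) = 1

Coefficients: [3, 1, 2, 1, 2, 6]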